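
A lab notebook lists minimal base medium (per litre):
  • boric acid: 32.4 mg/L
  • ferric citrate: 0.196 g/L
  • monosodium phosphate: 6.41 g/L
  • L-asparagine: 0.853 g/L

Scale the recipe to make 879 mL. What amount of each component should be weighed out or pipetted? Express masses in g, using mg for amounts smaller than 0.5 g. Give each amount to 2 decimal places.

boric acid 28.48 mg; ferric citrate 172.28 mg; monosodium phosphate 5.63 g; L-asparagine 0.75 g

Scale factor relative to 1 L: 0.879.
boric acid: 32.4 mg/L × 0.879 L = 28.48 mg
ferric citrate: 0.196 g/L × 0.879 L = 0.172284 g = 172.28 mg
monosodium phosphate: 6.41 g/L × 0.879 L = 5.63 g
L-asparagine: 0.853 g/L × 0.879 L = 0.75 g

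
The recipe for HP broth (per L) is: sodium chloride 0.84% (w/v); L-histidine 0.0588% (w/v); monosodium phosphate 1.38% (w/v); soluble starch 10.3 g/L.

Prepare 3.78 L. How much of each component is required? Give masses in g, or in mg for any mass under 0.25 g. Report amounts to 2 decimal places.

Working volume: 3.78 L.
sodium chloride: 0.84% w/v = 8.4 g/L → 8.4 × 3.78 L = 31.75 g
L-histidine: 0.0588 g per 100 mL × 3780 mL ÷ 100 = 2.22 g
monosodium phosphate: 1.38 g per 100 mL × 3780 mL ÷ 100 = 52.16 g
soluble starch: 10.3 g/L × 3.78 L = 38.93 g

sodium chloride 31.75 g; L-histidine 2.22 g; monosodium phosphate 52.16 g; soluble starch 38.93 g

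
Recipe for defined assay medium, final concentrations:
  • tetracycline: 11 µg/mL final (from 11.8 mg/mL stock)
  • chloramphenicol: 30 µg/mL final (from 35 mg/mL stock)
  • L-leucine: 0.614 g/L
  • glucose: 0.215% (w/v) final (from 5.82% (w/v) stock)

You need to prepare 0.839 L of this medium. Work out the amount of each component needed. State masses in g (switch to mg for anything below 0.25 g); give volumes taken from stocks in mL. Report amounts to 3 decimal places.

tetracycline 0.782 mL; chloramphenicol 0.719 mL; L-leucine 0.515 g; glucose 30.994 mL

Scale factor relative to 1 L: 0.839.
tetracycline: C1V1 = C2V2 → 11 µg/mL × 839 mL ÷ 11800 µg/mL = 0.782 mL
chloramphenicol: dilute stock: 30 µg/mL × 839 mL ÷ 35000 µg/mL = 0.719 mL
L-leucine: 0.614 g/L × 0.839 L = 0.515 g
glucose: dilute stock: 0.215% ÷ 5.82% × 839 mL = 30.994 mL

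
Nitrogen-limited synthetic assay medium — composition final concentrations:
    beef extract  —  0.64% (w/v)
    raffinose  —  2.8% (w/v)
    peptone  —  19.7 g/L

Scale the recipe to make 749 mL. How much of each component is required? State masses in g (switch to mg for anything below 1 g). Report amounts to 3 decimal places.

Working volume: 749 mL = 0.749 L.
beef extract: 0.64 g per 100 mL × 749 mL ÷ 100 = 4.794 g
raffinose: 2.8 g per 100 mL × 749 mL ÷ 100 = 20.972 g
peptone: 19.7 g/L × 0.749 L = 14.755 g

beef extract 4.794 g; raffinose 20.972 g; peptone 14.755 g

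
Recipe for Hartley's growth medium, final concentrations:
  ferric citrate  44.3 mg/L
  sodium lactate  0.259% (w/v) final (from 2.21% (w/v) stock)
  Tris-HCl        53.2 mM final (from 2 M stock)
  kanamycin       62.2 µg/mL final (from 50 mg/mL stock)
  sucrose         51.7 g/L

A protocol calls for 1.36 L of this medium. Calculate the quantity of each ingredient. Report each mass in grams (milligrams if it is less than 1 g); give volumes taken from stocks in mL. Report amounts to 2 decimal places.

Scale factor relative to 1 L: 1.36.
ferric citrate: 44.3 mg/L × 1.36 L = 60.25 mg
sodium lactate: V = C2·V2/C1 = 0.259% ÷ 2.21% × 1360 mL = 159.38 mL
Tris-HCl: dilute stock: 53.2 mM × 1360 mL ÷ 2000 mM = 36.18 mL
kanamycin: V = C2·V2/C1 = 62.2 µg/mL × 1360 mL ÷ 50000 µg/mL = 1.69 mL
sucrose: 51.7 g/L × 1.36 L = 70.31 g

ferric citrate 60.25 mg; sodium lactate 159.38 mL; Tris-HCl 36.18 mL; kanamycin 1.69 mL; sucrose 70.31 g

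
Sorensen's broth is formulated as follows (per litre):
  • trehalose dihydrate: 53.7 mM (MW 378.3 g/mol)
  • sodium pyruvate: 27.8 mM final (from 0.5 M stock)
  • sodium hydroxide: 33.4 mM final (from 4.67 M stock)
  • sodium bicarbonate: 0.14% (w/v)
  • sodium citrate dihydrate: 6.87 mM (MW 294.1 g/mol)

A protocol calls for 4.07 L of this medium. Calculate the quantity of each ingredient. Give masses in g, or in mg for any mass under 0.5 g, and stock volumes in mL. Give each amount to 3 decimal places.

trehalose dihydrate 82.681 g; sodium pyruvate 226.292 mL; sodium hydroxide 29.109 mL; sodium bicarbonate 5.698 g; sodium citrate dihydrate 8.223 g

Scale factor relative to 1 L: 4.07.
trehalose dihydrate: 53.7 mmol/L × 378.3 g/mol × 4.07 L ÷ 1000 = 82.681 g
sodium pyruvate: dilute stock: 27.8 mM × 4070 mL ÷ 500 mM = 226.292 mL
sodium hydroxide: C1V1 = C2V2 → 33.4 mM × 4070 mL ÷ 4670 mM = 29.109 mL
sodium bicarbonate: 0.14 g per 100 mL × 4070 mL ÷ 100 = 5.698 g
sodium citrate dihydrate: 6.87 mmol/L × 294.1 g/mol × 4.07 L ÷ 1000 = 8.223 g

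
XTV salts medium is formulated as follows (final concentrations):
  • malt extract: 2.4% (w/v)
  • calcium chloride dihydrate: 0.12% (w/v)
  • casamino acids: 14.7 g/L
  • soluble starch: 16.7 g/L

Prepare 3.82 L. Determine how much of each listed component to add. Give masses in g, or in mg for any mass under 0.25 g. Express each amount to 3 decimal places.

malt extract 91.680 g; calcium chloride dihydrate 4.584 g; casamino acids 56.154 g; soluble starch 63.794 g

Scale factor relative to 1 L: 3.82.
malt extract: 2.4 g per 100 mL × 3820 mL ÷ 100 = 91.680 g
calcium chloride dihydrate: 0.12% w/v = 1.2 g/L → 1.2 × 3.82 L = 4.584 g
casamino acids: 14.7 g/L × 3.82 L = 56.154 g
soluble starch: 16.7 g/L × 3.82 L = 63.794 g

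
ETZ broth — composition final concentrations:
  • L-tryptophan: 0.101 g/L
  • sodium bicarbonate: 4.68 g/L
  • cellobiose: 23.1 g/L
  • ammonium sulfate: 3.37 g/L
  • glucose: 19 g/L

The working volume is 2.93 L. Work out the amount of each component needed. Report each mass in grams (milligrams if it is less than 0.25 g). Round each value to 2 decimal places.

L-tryptophan 0.30 g; sodium bicarbonate 13.71 g; cellobiose 67.68 g; ammonium sulfate 9.87 g; glucose 55.67 g

Working volume: 2.93 L.
L-tryptophan: 0.101 g/L × 2.93 L = 0.30 g
sodium bicarbonate: 4.68 g/L × 2.93 L = 13.71 g
cellobiose: 23.1 g/L × 2.93 L = 67.68 g
ammonium sulfate: 3.37 g/L × 2.93 L = 9.87 g
glucose: 19 g/L × 2.93 L = 55.67 g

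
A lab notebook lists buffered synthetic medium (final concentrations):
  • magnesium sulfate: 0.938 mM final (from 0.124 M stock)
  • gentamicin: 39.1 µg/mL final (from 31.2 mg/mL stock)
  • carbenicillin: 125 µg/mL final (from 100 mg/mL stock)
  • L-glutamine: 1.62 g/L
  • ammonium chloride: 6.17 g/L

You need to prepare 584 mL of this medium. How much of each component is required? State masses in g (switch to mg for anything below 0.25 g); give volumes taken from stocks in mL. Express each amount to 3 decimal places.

Target volume = 584 mL = 0.584 L.
magnesium sulfate: dilute stock: 0.938 mM × 584 mL ÷ 124 mM = 4.418 mL
gentamicin: V = C2·V2/C1 = 39.1 µg/mL × 584 mL ÷ 31200 µg/mL = 0.732 mL
carbenicillin: dilute stock: 125 µg/mL × 584 mL ÷ 100000 µg/mL = 0.730 mL
L-glutamine: 1.62 g/L × 0.584 L = 0.946 g
ammonium chloride: 6.17 g/L × 0.584 L = 3.603 g

magnesium sulfate 4.418 mL; gentamicin 0.732 mL; carbenicillin 0.730 mL; L-glutamine 0.946 g; ammonium chloride 3.603 g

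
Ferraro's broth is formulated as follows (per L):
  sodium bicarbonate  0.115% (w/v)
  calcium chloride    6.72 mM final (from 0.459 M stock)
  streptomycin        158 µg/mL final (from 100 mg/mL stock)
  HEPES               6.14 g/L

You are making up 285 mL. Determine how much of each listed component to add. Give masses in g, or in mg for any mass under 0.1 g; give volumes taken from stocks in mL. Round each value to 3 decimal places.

Scale factor relative to 1 L: 0.285.
sodium bicarbonate: 0.115% w/v = 1.15 g/L → 1.15 × 0.285 L = 0.328 g
calcium chloride: dilute stock: 6.72 mM × 285 mL ÷ 459 mM = 4.173 mL
streptomycin: V = C2·V2/C1 = 158 µg/mL × 285 mL ÷ 100000 µg/mL = 0.450 mL
HEPES: 6.14 g/L × 0.285 L = 1.750 g

sodium bicarbonate 0.328 g; calcium chloride 4.173 mL; streptomycin 0.450 mL; HEPES 1.750 g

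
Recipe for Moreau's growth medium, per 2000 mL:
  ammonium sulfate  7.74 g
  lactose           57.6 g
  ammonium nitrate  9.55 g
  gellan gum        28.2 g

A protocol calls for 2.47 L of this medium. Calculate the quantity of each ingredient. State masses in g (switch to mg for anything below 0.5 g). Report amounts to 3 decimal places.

ammonium sulfate 9.559 g; lactose 71.136 g; ammonium nitrate 11.794 g; gellan gum 34.827 g

Ratio of target to recipe volume: 2470 / 2000 = 1.235.
ammonium sulfate: 7.74 g × (2470 mL / 2000 mL) = 9.559 g
lactose: 57.6 g × (2470 mL / 2000 mL) = 71.136 g
ammonium nitrate: 9.55 g × (2470 mL / 2000 mL) = 11.794 g
gellan gum: 28.2 g × (2470 mL / 2000 mL) = 34.827 g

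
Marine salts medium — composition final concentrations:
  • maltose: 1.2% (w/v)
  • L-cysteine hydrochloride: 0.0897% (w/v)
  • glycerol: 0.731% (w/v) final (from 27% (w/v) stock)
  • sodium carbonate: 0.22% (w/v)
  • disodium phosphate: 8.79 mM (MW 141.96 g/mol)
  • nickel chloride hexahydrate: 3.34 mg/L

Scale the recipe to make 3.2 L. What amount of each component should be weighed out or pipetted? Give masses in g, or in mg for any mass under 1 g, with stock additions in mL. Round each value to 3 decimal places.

Working volume: 3.2 L.
maltose: 1.2% w/v = 12 g/L → 12 × 3.2 L = 38.400 g
L-cysteine hydrochloride: 0.0897% w/v = 0.897 g/L → 0.897 × 3.2 L = 2.870 g
glycerol: dilute stock: 0.731% ÷ 27% × 3200 mL = 86.637 mL
sodium carbonate: 0.22 g per 100 mL × 3200 mL ÷ 100 = 7.040 g
disodium phosphate: 8.79 mmol/L × 141.96 g/mol × 3.2 L ÷ 1000 = 3.993 g
nickel chloride hexahydrate: 3.34 mg/L × 3.2 L = 10.688 mg

maltose 38.400 g; L-cysteine hydrochloride 2.870 g; glycerol 86.637 mL; sodium carbonate 7.040 g; disodium phosphate 3.993 g; nickel chloride hexahydrate 10.688 mg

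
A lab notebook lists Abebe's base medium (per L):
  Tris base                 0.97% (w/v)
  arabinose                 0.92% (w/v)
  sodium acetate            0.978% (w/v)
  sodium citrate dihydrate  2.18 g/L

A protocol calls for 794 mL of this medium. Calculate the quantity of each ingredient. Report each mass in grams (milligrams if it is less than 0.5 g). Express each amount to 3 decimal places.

Working volume: 794 mL = 0.794 L.
Tris base: 0.97 g per 100 mL × 794 mL ÷ 100 = 7.702 g
arabinose: 0.92% w/v = 9.2 g/L → 9.2 × 0.794 L = 7.305 g
sodium acetate: 0.978% w/v = 9.78 g/L → 9.78 × 0.794 L = 7.765 g
sodium citrate dihydrate: 2.18 g/L × 0.794 L = 1.731 g

Tris base 7.702 g; arabinose 7.305 g; sodium acetate 7.765 g; sodium citrate dihydrate 1.731 g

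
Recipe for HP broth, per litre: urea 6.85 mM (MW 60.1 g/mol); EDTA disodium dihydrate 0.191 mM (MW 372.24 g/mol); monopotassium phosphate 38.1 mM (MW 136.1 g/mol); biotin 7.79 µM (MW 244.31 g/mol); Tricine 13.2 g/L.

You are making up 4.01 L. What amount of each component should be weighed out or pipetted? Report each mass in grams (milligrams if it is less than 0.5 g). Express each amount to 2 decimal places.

Scale factor relative to 1 L: 4.01.
urea: 6.85 mmol/L × 60.1 g/mol × 4.01 L ÷ 1000 = 1.65 g
EDTA disodium dihydrate: 0.191 mmol/L × 372.24 mg/mmol × 4.01 L = 285.10 mg
monopotassium phosphate: 38.1 mmol/L × 136.1 g/mol × 4.01 L ÷ 1000 = 20.79 g
biotin: 7.79 µmol/L × 244.31 g/mol × 4.01 L ÷ 1000 = 7.63 mg
Tricine: 13.2 g/L × 4.01 L = 52.93 g

urea 1.65 g; EDTA disodium dihydrate 285.10 mg; monopotassium phosphate 20.79 g; biotin 7.63 mg; Tricine 52.93 g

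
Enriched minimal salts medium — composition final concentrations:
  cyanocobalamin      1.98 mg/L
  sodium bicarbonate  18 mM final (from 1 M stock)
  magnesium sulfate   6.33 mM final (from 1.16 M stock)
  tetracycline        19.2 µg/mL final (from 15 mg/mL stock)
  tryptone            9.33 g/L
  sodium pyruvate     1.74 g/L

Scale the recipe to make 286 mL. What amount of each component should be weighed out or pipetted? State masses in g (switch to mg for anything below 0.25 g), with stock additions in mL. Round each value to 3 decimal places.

cyanocobalamin 0.566 mg; sodium bicarbonate 5.148 mL; magnesium sulfate 1.561 mL; tetracycline 0.366 mL; tryptone 2.668 g; sodium pyruvate 0.498 g

Working volume: 286 mL = 0.286 L.
cyanocobalamin: 1.98 mg/L × 0.286 L = 0.566 mg
sodium bicarbonate: dilute stock: 18 mM × 286 mL ÷ 1000 mM = 5.148 mL
magnesium sulfate: dilute stock: 6.33 mM × 286 mL ÷ 1160 mM = 1.561 mL
tetracycline: V = C2·V2/C1 = 19.2 µg/mL × 286 mL ÷ 15000 µg/mL = 0.366 mL
tryptone: 9.33 g/L × 0.286 L = 2.668 g
sodium pyruvate: 1.74 g/L × 0.286 L = 0.498 g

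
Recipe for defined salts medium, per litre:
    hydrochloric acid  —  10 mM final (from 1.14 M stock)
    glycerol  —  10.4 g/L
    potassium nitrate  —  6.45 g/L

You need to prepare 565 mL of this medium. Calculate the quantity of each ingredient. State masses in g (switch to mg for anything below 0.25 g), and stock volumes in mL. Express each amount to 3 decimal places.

hydrochloric acid 4.956 mL; glycerol 5.876 g; potassium nitrate 3.644 g

Target volume = 565 mL = 0.565 L.
hydrochloric acid: C1V1 = C2V2 → 10 mM × 565 mL ÷ 1140 mM = 4.956 mL
glycerol: 10.4 g/L × 0.565 L = 5.876 g
potassium nitrate: 6.45 g/L × 0.565 L = 3.644 g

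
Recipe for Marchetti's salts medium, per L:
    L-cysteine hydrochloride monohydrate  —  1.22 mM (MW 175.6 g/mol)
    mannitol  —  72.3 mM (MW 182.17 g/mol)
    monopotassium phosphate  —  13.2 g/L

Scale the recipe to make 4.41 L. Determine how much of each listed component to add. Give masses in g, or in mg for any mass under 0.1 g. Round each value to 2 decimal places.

L-cysteine hydrochloride monohydrate 0.94 g; mannitol 58.08 g; monopotassium phosphate 58.21 g

Working volume: 4.41 L.
L-cysteine hydrochloride monohydrate: 1.22 mmol/L × 175.6 g/mol × 4.41 L ÷ 1000 = 0.94 g
mannitol: 72.3 mmol/L × 182.17 g/mol × 4.41 L ÷ 1000 = 58.08 g
monopotassium phosphate: 13.2 g/L × 4.41 L = 58.21 g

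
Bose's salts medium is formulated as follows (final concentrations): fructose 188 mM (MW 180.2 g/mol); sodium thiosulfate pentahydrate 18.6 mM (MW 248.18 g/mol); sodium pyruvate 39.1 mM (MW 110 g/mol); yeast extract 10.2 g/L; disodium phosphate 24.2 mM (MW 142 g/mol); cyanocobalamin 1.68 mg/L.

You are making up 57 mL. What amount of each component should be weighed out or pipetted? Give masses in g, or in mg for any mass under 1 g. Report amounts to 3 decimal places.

Target volume = 57 mL = 0.057 L.
fructose: 188 mmol/L × 180.2 g/mol × 0.057 L ÷ 1000 = 1.931 g
sodium thiosulfate pentahydrate: 18.6 mmol/L × 248.18 mg/mmol × 0.057 L = 263.120 mg
sodium pyruvate: 39.1 mmol/L × 110 mg/mmol × 0.057 L = 245.157 mg
yeast extract: 10.2 g/L × 0.057 L = 0.5814 g = 581.400 mg
disodium phosphate: 24.2 mmol/L × 142 mg/mmol × 0.057 L = 195.875 mg
cyanocobalamin: 1.68 mg/L × 0.057 L = 0.096 mg

fructose 1.931 g; sodium thiosulfate pentahydrate 263.120 mg; sodium pyruvate 245.157 mg; yeast extract 581.400 mg; disodium phosphate 195.875 mg; cyanocobalamin 0.096 mg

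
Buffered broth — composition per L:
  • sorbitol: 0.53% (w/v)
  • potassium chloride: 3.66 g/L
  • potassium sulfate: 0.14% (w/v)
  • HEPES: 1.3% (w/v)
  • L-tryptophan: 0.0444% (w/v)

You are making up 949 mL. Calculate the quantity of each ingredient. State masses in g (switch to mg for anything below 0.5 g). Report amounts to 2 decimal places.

sorbitol 5.03 g; potassium chloride 3.47 g; potassium sulfate 1.33 g; HEPES 12.34 g; L-tryptophan 421.36 mg

Target volume = 949 mL = 0.949 L.
sorbitol: 0.53 g per 100 mL × 949 mL ÷ 100 = 5.03 g
potassium chloride: 3.66 g/L × 0.949 L = 3.47 g
potassium sulfate: 0.14% w/v = 1.4 g/L → 1.4 × 0.949 L = 1.33 g
HEPES: 1.3 g per 100 mL × 949 mL ÷ 100 = 12.34 g
L-tryptophan: 0.0444 g per 100 mL × 949 mL ÷ 100 = 0.421356 g = 421.36 mg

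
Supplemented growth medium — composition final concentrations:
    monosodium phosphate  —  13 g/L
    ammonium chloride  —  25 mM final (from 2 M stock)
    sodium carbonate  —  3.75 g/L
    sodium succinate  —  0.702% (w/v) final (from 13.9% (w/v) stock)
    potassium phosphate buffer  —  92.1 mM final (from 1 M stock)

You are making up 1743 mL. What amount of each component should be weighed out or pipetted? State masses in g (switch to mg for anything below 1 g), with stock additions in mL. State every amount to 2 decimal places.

Scale factor relative to 1 L: 1.743.
monosodium phosphate: 13 g/L × 1.743 L = 22.66 g
ammonium chloride: V = C2·V2/C1 = 25 mM × 1743 mL ÷ 2000 mM = 21.79 mL
sodium carbonate: 3.75 g/L × 1.743 L = 6.54 g
sodium succinate: dilute stock: 0.702% ÷ 13.9% × 1743 mL = 88.03 mL
potassium phosphate buffer: C1V1 = C2V2 → 92.1 mM × 1743 mL ÷ 1000 mM = 160.53 mL

monosodium phosphate 22.66 g; ammonium chloride 21.79 mL; sodium carbonate 6.54 g; sodium succinate 88.03 mL; potassium phosphate buffer 160.53 mL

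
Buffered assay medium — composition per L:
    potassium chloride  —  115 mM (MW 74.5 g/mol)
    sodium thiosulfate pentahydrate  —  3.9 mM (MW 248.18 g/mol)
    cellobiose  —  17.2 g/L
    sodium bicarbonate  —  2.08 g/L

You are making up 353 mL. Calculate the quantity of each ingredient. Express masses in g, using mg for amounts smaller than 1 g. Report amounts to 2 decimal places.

potassium chloride 3.02 g; sodium thiosulfate pentahydrate 341.67 mg; cellobiose 6.07 g; sodium bicarbonate 734.24 mg

Working volume: 353 mL = 0.353 L.
potassium chloride: 115 mmol/L × 74.5 g/mol × 0.353 L ÷ 1000 = 3.02 g
sodium thiosulfate pentahydrate: 3.9 mmol/L × 248.18 mg/mmol × 0.353 L = 341.67 mg
cellobiose: 17.2 g/L × 0.353 L = 6.07 g
sodium bicarbonate: 2.08 g/L × 0.353 L = 0.73424 g = 734.24 mg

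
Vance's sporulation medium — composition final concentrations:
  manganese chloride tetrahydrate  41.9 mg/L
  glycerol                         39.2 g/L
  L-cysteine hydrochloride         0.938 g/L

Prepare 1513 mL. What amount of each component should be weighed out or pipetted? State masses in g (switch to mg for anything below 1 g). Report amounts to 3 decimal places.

Scale factor relative to 1 L: 1.513.
manganese chloride tetrahydrate: 41.9 mg/L × 1.513 L = 63.395 mg
glycerol: 39.2 g/L × 1.513 L = 59.310 g
L-cysteine hydrochloride: 0.938 g/L × 1.513 L = 1.419 g

manganese chloride tetrahydrate 63.395 mg; glycerol 59.310 g; L-cysteine hydrochloride 1.419 g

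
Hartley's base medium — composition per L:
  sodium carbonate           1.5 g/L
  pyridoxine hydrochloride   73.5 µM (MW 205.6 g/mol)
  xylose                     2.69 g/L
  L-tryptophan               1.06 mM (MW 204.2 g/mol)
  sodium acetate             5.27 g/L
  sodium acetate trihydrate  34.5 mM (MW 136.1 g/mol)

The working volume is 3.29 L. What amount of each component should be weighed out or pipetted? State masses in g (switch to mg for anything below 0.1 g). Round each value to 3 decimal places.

Working volume: 3.29 L.
sodium carbonate: 1.5 g/L × 3.29 L = 4.935 g
pyridoxine hydrochloride: 73.5 µmol/L × 205.6 g/mol × 3.29 L ÷ 1000 = 49.717 mg
xylose: 2.69 g/L × 3.29 L = 8.850 g
L-tryptophan: 1.06 mmol/L × 204.2 g/mol × 3.29 L ÷ 1000 = 0.712 g
sodium acetate: 5.27 g/L × 3.29 L = 17.338 g
sodium acetate trihydrate: 34.5 mmol/L × 136.1 g/mol × 3.29 L ÷ 1000 = 15.448 g

sodium carbonate 4.935 g; pyridoxine hydrochloride 49.717 mg; xylose 8.850 g; L-tryptophan 0.712 g; sodium acetate 17.338 g; sodium acetate trihydrate 15.448 g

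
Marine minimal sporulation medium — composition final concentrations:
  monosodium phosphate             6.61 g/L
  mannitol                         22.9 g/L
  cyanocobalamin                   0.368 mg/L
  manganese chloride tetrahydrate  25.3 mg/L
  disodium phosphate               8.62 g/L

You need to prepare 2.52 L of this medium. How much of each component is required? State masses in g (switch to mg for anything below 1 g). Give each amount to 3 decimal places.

Working volume: 2.52 L.
monosodium phosphate: 6.61 g/L × 2.52 L = 16.657 g
mannitol: 22.9 g/L × 2.52 L = 57.708 g
cyanocobalamin: 0.368 mg/L × 2.52 L = 0.927 mg
manganese chloride tetrahydrate: 25.3 mg/L × 2.52 L = 63.756 mg
disodium phosphate: 8.62 g/L × 2.52 L = 21.722 g

monosodium phosphate 16.657 g; mannitol 57.708 g; cyanocobalamin 0.927 mg; manganese chloride tetrahydrate 63.756 mg; disodium phosphate 21.722 g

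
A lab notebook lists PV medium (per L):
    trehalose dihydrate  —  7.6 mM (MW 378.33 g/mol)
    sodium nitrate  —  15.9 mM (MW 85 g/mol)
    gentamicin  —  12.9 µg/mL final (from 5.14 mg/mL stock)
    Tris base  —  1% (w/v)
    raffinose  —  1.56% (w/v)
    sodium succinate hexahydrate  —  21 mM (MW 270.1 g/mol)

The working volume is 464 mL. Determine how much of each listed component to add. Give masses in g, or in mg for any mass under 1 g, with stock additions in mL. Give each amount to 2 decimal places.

trehalose dihydrate 1.33 g; sodium nitrate 627.10 mg; gentamicin 1.16 mL; Tris base 4.64 g; raffinose 7.24 g; sodium succinate hexahydrate 2.63 g

Scale factor relative to 1 L: 0.464.
trehalose dihydrate: 7.6 mmol/L × 378.33 g/mol × 0.464 L ÷ 1000 = 1.33 g
sodium nitrate: 15.9 mmol/L × 85 mg/mmol × 0.464 L = 627.10 mg
gentamicin: V = C2·V2/C1 = 12.9 µg/mL × 464 mL ÷ 5140 µg/mL = 1.16 mL
Tris base: 1 g per 100 mL × 464 mL ÷ 100 = 4.64 g
raffinose: 1.56% w/v = 15.6 g/L → 15.6 × 0.464 L = 7.24 g
sodium succinate hexahydrate: 21 mmol/L × 270.1 g/mol × 0.464 L ÷ 1000 = 2.63 g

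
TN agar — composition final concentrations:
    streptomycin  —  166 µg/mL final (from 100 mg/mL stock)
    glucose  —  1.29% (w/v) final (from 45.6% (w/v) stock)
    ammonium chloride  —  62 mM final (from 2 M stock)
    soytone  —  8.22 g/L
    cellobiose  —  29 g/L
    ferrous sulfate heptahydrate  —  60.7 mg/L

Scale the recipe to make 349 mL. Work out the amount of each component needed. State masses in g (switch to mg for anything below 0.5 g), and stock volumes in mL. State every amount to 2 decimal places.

Working volume: 349 mL = 0.349 L.
streptomycin: V = C2·V2/C1 = 166 µg/mL × 349 mL ÷ 100000 µg/mL = 0.58 mL
glucose: dilute stock: 1.29% ÷ 45.6% × 349 mL = 9.87 mL
ammonium chloride: V = C2·V2/C1 = 62 mM × 349 mL ÷ 2000 mM = 10.82 mL
soytone: 8.22 g/L × 0.349 L = 2.87 g
cellobiose: 29 g/L × 0.349 L = 10.12 g
ferrous sulfate heptahydrate: 60.7 mg/L × 0.349 L = 21.18 mg

streptomycin 0.58 mL; glucose 9.87 mL; ammonium chloride 10.82 mL; soytone 2.87 g; cellobiose 10.12 g; ferrous sulfate heptahydrate 21.18 mg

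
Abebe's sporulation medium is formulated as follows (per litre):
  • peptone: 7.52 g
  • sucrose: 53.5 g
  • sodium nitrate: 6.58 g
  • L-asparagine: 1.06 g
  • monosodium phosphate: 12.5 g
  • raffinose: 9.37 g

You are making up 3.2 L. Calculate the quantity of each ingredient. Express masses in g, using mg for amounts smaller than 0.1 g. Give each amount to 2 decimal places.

peptone 24.06 g; sucrose 171.20 g; sodium nitrate 21.06 g; L-asparagine 3.39 g; monosodium phosphate 40.00 g; raffinose 29.98 g

Scale factor = 3200 mL / 1000 mL = 3.2.
peptone: 7.52 g × (3200 mL / 1000 mL) = 24.06 g
sucrose: 53.5 g × (3200 mL / 1000 mL) = 171.20 g
sodium nitrate: 6.58 g × (3200 mL / 1000 mL) = 21.06 g
L-asparagine: 1.06 g × (3200 mL / 1000 mL) = 3.39 g
monosodium phosphate: 12.5 g × (3200 mL / 1000 mL) = 40.00 g
raffinose: 9.37 g × (3200 mL / 1000 mL) = 29.98 g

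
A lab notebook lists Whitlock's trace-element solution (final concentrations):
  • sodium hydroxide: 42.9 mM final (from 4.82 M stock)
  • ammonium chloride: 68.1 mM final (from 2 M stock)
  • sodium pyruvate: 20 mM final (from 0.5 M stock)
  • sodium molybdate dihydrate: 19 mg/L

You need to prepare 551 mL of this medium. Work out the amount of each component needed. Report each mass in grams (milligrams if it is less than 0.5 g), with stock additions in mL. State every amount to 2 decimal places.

Scale factor relative to 1 L: 0.551.
sodium hydroxide: dilute stock: 42.9 mM × 551 mL ÷ 4820 mM = 4.90 mL
ammonium chloride: C1V1 = C2V2 → 68.1 mM × 551 mL ÷ 2000 mM = 18.76 mL
sodium pyruvate: dilute stock: 20 mM × 551 mL ÷ 500 mM = 22.04 mL
sodium molybdate dihydrate: 19 mg/L × 0.551 L = 10.47 mg

sodium hydroxide 4.90 mL; ammonium chloride 18.76 mL; sodium pyruvate 22.04 mL; sodium molybdate dihydrate 10.47 mg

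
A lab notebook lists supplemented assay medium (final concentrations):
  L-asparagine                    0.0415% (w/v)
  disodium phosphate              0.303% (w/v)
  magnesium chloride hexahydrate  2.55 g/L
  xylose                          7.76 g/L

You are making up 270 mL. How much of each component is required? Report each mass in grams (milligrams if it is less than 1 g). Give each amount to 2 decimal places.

Scale factor relative to 1 L: 0.27.
L-asparagine: 0.0415 g per 100 mL × 270 mL ÷ 100 = 0.11205 g = 112.05 mg
disodium phosphate: 0.303% w/v = 3.03 g/L → 3.03 × 0.27 L = 0.8181 g = 818.10 mg
magnesium chloride hexahydrate: 2.55 g/L × 0.27 L = 0.6885 g = 688.50 mg
xylose: 7.76 g/L × 0.27 L = 2.10 g

L-asparagine 112.05 mg; disodium phosphate 818.10 mg; magnesium chloride hexahydrate 688.50 mg; xylose 2.10 g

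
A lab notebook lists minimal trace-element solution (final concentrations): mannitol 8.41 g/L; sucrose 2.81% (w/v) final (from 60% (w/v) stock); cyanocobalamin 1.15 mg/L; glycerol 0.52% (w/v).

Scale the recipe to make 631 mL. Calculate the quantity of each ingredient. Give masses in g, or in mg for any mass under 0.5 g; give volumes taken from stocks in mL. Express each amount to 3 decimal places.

Target volume = 631 mL = 0.631 L.
mannitol: 8.41 g/L × 0.631 L = 5.307 g
sucrose: dilute stock: 2.81% ÷ 60% × 631 mL = 29.552 mL
cyanocobalamin: 1.15 mg/L × 0.631 L = 0.726 mg
glycerol: 0.52 g per 100 mL × 631 mL ÷ 100 = 3.281 g

mannitol 5.307 g; sucrose 29.552 mL; cyanocobalamin 0.726 mg; glycerol 3.281 g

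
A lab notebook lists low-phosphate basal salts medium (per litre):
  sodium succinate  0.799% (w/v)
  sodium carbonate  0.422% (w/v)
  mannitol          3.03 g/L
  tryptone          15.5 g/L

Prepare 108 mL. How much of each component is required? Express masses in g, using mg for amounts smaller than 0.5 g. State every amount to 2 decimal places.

sodium succinate 0.86 g; sodium carbonate 455.76 mg; mannitol 327.24 mg; tryptone 1.67 g

Scale factor relative to 1 L: 0.108.
sodium succinate: 0.799% w/v = 7.99 g/L → 7.99 × 0.108 L = 0.86 g
sodium carbonate: 0.422% w/v = 4.22 g/L → 4.22 × 0.108 L = 0.45576 g = 455.76 mg
mannitol: 3.03 g/L × 0.108 L = 0.32724 g = 327.24 mg
tryptone: 15.5 g/L × 0.108 L = 1.67 g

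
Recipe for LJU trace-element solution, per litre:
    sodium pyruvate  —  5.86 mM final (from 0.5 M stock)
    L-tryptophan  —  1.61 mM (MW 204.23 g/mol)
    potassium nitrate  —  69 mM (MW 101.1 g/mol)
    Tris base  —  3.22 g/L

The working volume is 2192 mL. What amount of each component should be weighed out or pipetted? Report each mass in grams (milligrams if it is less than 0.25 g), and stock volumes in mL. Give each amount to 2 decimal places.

sodium pyruvate 25.69 mL; L-tryptophan 0.72 g; potassium nitrate 15.29 g; Tris base 7.06 g

Scale factor relative to 1 L: 2.192.
sodium pyruvate: dilute stock: 5.86 mM × 2192 mL ÷ 500 mM = 25.69 mL
L-tryptophan: 1.61 mmol/L × 204.23 g/mol × 2.192 L ÷ 1000 = 0.72 g
potassium nitrate: 69 mmol/L × 101.1 g/mol × 2.192 L ÷ 1000 = 15.29 g
Tris base: 3.22 g/L × 2.192 L = 7.06 g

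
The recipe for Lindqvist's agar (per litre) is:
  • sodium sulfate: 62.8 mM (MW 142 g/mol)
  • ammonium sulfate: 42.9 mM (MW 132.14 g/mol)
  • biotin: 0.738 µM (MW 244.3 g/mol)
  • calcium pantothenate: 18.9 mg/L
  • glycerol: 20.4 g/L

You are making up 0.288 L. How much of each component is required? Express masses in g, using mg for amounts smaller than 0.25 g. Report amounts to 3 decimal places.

Working volume: 0.288 L.
sodium sulfate: 62.8 mmol/L × 142 g/mol × 0.288 L ÷ 1000 = 2.568 g
ammonium sulfate: 42.9 mmol/L × 132.14 g/mol × 0.288 L ÷ 1000 = 1.633 g
biotin: 0.738 µmol/L × 244.3 g/mol × 0.288 L ÷ 1000 = 0.052 mg
calcium pantothenate: 18.9 mg/L × 0.288 L = 5.443 mg
glycerol: 20.4 g/L × 0.288 L = 5.875 g

sodium sulfate 2.568 g; ammonium sulfate 1.633 g; biotin 0.052 mg; calcium pantothenate 5.443 mg; glycerol 5.875 g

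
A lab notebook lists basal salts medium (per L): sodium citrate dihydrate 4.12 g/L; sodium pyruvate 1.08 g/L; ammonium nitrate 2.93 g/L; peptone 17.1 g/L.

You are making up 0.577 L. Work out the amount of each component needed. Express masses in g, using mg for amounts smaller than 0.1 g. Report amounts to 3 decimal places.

sodium citrate dihydrate 2.377 g; sodium pyruvate 0.623 g; ammonium nitrate 1.691 g; peptone 9.867 g

Working volume: 0.577 L.
sodium citrate dihydrate: 4.12 g/L × 0.577 L = 2.377 g
sodium pyruvate: 1.08 g/L × 0.577 L = 0.623 g
ammonium nitrate: 2.93 g/L × 0.577 L = 1.691 g
peptone: 17.1 g/L × 0.577 L = 9.867 g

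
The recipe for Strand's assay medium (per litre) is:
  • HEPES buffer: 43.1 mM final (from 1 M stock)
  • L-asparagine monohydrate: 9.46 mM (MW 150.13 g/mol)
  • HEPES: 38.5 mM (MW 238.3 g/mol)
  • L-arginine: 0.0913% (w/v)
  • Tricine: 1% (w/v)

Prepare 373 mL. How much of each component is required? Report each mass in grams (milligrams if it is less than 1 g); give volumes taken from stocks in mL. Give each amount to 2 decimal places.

HEPES buffer 16.08 mL; L-asparagine monohydrate 529.75 mg; HEPES 3.42 g; L-arginine 340.55 mg; Tricine 3.73 g

Working volume: 373 mL = 0.373 L.
HEPES buffer: dilute stock: 43.1 mM × 373 mL ÷ 1000 mM = 16.08 mL
L-asparagine monohydrate: 9.46 mmol/L × 150.13 mg/mmol × 0.373 L = 529.75 mg
HEPES: 38.5 mmol/L × 238.3 g/mol × 0.373 L ÷ 1000 = 3.42 g
L-arginine: 0.0913 g per 100 mL × 373 mL ÷ 100 = 0.340549 g = 340.55 mg
Tricine: 1 g per 100 mL × 373 mL ÷ 100 = 3.73 g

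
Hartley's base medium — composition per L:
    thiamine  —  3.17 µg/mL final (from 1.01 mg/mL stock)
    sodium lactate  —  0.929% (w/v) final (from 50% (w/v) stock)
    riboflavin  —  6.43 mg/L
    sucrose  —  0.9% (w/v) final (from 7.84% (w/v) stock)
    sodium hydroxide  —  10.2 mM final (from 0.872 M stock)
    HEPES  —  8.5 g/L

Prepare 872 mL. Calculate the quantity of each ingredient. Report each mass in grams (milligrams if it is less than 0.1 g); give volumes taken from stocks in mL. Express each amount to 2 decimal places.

thiamine 2.74 mL; sodium lactate 16.20 mL; riboflavin 5.61 mg; sucrose 100.10 mL; sodium hydroxide 10.20 mL; HEPES 7.41 g

Target volume = 872 mL = 0.872 L.
thiamine: dilute stock: 3.17 µg/mL × 872 mL ÷ 1010 µg/mL = 2.74 mL
sodium lactate: V = C2·V2/C1 = 0.929% ÷ 50% × 872 mL = 16.20 mL
riboflavin: 6.43 mg/L × 0.872 L = 5.61 mg
sucrose: dilute stock: 0.9% ÷ 7.84% × 872 mL = 100.10 mL
sodium hydroxide: V = C2·V2/C1 = 10.2 mM × 872 mL ÷ 872 mM = 10.20 mL
HEPES: 8.5 g/L × 0.872 L = 7.41 g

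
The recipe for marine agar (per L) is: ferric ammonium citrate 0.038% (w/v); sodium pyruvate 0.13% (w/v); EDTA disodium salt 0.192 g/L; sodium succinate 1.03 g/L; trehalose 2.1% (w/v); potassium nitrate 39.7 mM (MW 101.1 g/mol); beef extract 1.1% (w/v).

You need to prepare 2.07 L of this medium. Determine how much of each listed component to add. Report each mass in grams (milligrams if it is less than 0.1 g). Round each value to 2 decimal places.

ferric ammonium citrate 0.79 g; sodium pyruvate 2.69 g; EDTA disodium salt 0.40 g; sodium succinate 2.13 g; trehalose 43.47 g; potassium nitrate 8.31 g; beef extract 22.77 g

Scale factor relative to 1 L: 2.07.
ferric ammonium citrate: 0.038% w/v = 0.38 g/L → 0.38 × 2.07 L = 0.79 g
sodium pyruvate: 0.13 g per 100 mL × 2070 mL ÷ 100 = 2.69 g
EDTA disodium salt: 0.192 g/L × 2.07 L = 0.40 g
sodium succinate: 1.03 g/L × 2.07 L = 2.13 g
trehalose: 2.1% w/v = 21 g/L → 21 × 2.07 L = 43.47 g
potassium nitrate: 39.7 mmol/L × 101.1 g/mol × 2.07 L ÷ 1000 = 8.31 g
beef extract: 1.1% w/v = 11 g/L → 11 × 2.07 L = 22.77 g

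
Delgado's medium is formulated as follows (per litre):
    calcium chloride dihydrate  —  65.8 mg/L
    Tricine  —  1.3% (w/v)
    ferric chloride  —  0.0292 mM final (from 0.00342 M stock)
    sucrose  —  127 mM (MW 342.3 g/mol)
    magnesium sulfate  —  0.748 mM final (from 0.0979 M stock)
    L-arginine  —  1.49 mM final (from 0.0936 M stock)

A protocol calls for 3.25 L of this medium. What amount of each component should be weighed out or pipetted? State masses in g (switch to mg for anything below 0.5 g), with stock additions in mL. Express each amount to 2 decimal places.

calcium chloride dihydrate 213.85 mg; Tricine 42.25 g; ferric chloride 27.75 mL; sucrose 141.28 g; magnesium sulfate 24.83 mL; L-arginine 51.74 mL

Scale factor relative to 1 L: 3.25.
calcium chloride dihydrate: 65.8 mg/L × 3.25 L = 213.85 mg
Tricine: 1.3 g per 100 mL × 3250 mL ÷ 100 = 42.25 g
ferric chloride: V = C2·V2/C1 = 0.0292 mM × 3250 mL ÷ 3.42 mM = 27.75 mL
sucrose: 127 mmol/L × 342.3 g/mol × 3.25 L ÷ 1000 = 141.28 g
magnesium sulfate: V = C2·V2/C1 = 0.748 mM × 3250 mL ÷ 97.9 mM = 24.83 mL
L-arginine: V = C2·V2/C1 = 1.49 mM × 3250 mL ÷ 93.6 mM = 51.74 mL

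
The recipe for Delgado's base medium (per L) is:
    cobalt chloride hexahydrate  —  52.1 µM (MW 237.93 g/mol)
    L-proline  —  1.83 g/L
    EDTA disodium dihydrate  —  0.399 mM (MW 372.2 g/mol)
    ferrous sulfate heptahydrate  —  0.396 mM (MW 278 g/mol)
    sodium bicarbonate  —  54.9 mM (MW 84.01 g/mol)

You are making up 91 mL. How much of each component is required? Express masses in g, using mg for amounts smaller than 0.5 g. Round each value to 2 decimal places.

cobalt chloride hexahydrate 1.13 mg; L-proline 166.53 mg; EDTA disodium dihydrate 13.51 mg; ferrous sulfate heptahydrate 10.02 mg; sodium bicarbonate 419.71 mg

Working volume: 91 mL = 0.091 L.
cobalt chloride hexahydrate: 52.1 µmol/L × 237.93 g/mol × 0.091 L ÷ 1000 = 1.13 mg
L-proline: 1.83 g/L × 0.091 L = 0.16653 g = 166.53 mg
EDTA disodium dihydrate: 0.399 mmol/L × 372.2 mg/mmol × 0.091 L = 13.51 mg
ferrous sulfate heptahydrate: 0.396 mmol/L × 278 mg/mmol × 0.091 L = 10.02 mg
sodium bicarbonate: 54.9 mmol/L × 84.01 mg/mmol × 0.091 L = 419.71 mg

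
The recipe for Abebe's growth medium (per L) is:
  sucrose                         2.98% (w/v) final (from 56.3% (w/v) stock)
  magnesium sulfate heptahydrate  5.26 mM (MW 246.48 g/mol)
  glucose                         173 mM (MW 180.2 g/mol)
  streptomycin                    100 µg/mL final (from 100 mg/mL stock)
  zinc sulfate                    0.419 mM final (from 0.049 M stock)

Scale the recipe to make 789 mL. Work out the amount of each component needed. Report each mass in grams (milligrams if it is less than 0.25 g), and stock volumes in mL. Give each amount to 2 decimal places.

sucrose 41.76 mL; magnesium sulfate heptahydrate 1.02 g; glucose 24.60 g; streptomycin 0.79 mL; zinc sulfate 6.75 mL

Working volume: 789 mL = 0.789 L.
sucrose: dilute stock: 2.98% ÷ 56.3% × 789 mL = 41.76 mL
magnesium sulfate heptahydrate: 5.26 mmol/L × 246.48 g/mol × 0.789 L ÷ 1000 = 1.02 g
glucose: 173 mmol/L × 180.2 g/mol × 0.789 L ÷ 1000 = 24.60 g
streptomycin: C1V1 = C2V2 → 100 µg/mL × 789 mL ÷ 100000 µg/mL = 0.79 mL
zinc sulfate: C1V1 = C2V2 → 0.419 mM × 789 mL ÷ 49 mM = 6.75 mL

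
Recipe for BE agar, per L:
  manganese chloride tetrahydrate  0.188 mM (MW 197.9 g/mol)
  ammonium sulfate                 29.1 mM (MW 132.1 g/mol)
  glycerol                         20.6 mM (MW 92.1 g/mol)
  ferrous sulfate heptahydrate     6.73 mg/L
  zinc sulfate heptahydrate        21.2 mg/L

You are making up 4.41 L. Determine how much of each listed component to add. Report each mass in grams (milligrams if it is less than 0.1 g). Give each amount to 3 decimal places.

Scale factor relative to 1 L: 4.41.
manganese chloride tetrahydrate: 0.188 mmol/L × 197.9 g/mol × 4.41 L ÷ 1000 = 0.164 g
ammonium sulfate: 29.1 mmol/L × 132.1 g/mol × 4.41 L ÷ 1000 = 16.953 g
glycerol: 20.6 mmol/L × 92.1 g/mol × 4.41 L ÷ 1000 = 8.367 g
ferrous sulfate heptahydrate: 6.73 mg/L × 4.41 L = 29.679 mg
zinc sulfate heptahydrate: 21.2 mg/L × 4.41 L = 93.492 mg

manganese chloride tetrahydrate 0.164 g; ammonium sulfate 16.953 g; glycerol 8.367 g; ferrous sulfate heptahydrate 29.679 mg; zinc sulfate heptahydrate 93.492 mg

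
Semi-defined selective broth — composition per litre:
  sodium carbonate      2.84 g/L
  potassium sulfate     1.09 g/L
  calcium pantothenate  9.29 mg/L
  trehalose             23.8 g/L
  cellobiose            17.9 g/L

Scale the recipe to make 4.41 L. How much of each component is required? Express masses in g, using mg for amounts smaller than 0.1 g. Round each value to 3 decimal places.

sodium carbonate 12.524 g; potassium sulfate 4.807 g; calcium pantothenate 40.969 mg; trehalose 104.958 g; cellobiose 78.939 g

Scale factor relative to 1 L: 4.41.
sodium carbonate: 2.84 g/L × 4.41 L = 12.524 g
potassium sulfate: 1.09 g/L × 4.41 L = 4.807 g
calcium pantothenate: 9.29 mg/L × 4.41 L = 40.969 mg
trehalose: 23.8 g/L × 4.41 L = 104.958 g
cellobiose: 17.9 g/L × 4.41 L = 78.939 g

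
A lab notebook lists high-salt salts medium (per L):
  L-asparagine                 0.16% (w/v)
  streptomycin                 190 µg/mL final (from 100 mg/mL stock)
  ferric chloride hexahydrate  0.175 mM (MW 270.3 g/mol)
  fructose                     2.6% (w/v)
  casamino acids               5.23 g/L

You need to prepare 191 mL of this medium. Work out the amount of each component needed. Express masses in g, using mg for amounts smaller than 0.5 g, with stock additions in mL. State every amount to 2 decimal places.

L-asparagine 305.60 mg; streptomycin 0.36 mL; ferric chloride hexahydrate 9.03 mg; fructose 4.97 g; casamino acids 1.00 g

Working volume: 191 mL = 0.191 L.
L-asparagine: 0.16% w/v = 1.6 g/L → 1.6 × 0.191 L = 0.3056 g = 305.60 mg
streptomycin: dilute stock: 190 µg/mL × 191 mL ÷ 100000 µg/mL = 0.36 mL
ferric chloride hexahydrate: 0.175 mmol/L × 270.3 mg/mmol × 0.191 L = 9.03 mg
fructose: 2.6 g per 100 mL × 191 mL ÷ 100 = 4.97 g
casamino acids: 5.23 g/L × 0.191 L = 1.00 g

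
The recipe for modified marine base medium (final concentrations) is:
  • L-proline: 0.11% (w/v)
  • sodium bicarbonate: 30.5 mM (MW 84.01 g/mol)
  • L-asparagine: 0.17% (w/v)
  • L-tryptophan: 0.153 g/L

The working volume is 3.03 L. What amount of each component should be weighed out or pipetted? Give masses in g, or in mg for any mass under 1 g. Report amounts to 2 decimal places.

Scale factor relative to 1 L: 3.03.
L-proline: 0.11 g per 100 mL × 3030 mL ÷ 100 = 3.33 g
sodium bicarbonate: 30.5 mmol/L × 84.01 g/mol × 3.03 L ÷ 1000 = 7.76 g
L-asparagine: 0.17 g per 100 mL × 3030 mL ÷ 100 = 5.15 g
L-tryptophan: 0.153 g/L × 3.03 L = 0.46359 g = 463.59 mg

L-proline 3.33 g; sodium bicarbonate 7.76 g; L-asparagine 5.15 g; L-tryptophan 463.59 mg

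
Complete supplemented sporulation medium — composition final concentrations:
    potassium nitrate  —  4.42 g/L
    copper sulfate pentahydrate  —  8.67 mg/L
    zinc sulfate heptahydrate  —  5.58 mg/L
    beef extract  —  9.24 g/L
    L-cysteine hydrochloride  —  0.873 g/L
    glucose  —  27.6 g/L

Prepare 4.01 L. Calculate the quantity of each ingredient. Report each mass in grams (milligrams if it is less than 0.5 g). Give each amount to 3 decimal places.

Working volume: 4.01 L.
potassium nitrate: 4.42 g/L × 4.01 L = 17.724 g
copper sulfate pentahydrate: 8.67 mg/L × 4.01 L = 34.767 mg
zinc sulfate heptahydrate: 5.58 mg/L × 4.01 L = 22.376 mg
beef extract: 9.24 g/L × 4.01 L = 37.052 g
L-cysteine hydrochloride: 0.873 g/L × 4.01 L = 3.501 g
glucose: 27.6 g/L × 4.01 L = 110.676 g

potassium nitrate 17.724 g; copper sulfate pentahydrate 34.767 mg; zinc sulfate heptahydrate 22.376 mg; beef extract 37.052 g; L-cysteine hydrochloride 3.501 g; glucose 110.676 g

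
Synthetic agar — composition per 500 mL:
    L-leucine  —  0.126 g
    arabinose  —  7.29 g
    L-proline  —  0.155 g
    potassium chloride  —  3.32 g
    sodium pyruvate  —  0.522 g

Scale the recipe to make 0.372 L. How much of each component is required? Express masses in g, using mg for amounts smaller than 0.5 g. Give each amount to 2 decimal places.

L-leucine 93.74 mg; arabinose 5.42 g; L-proline 115.32 mg; potassium chloride 2.47 g; sodium pyruvate 388.37 mg

Scale factor = 372 mL / 500 mL = 0.744.
L-leucine: 0.126 g × (372 mL / 500 mL) = 0.093744 g = 93.74 mg
arabinose: 7.29 g × (372 mL / 500 mL) = 5.42 g
L-proline: 0.155 g × (372 mL / 500 mL) = 0.11532 g = 115.32 mg
potassium chloride: 3.32 g × (372 mL / 500 mL) = 2.47 g
sodium pyruvate: 0.522 g × (372 mL / 500 mL) = 0.388368 g = 388.37 mg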